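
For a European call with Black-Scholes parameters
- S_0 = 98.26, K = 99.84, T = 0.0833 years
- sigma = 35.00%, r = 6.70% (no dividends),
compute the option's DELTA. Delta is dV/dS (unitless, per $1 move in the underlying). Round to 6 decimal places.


d1 = -0.0521565722; d2 = -0.1531726601
phi(d1) = 0.3984000263; exp(-qT) = 1.0000000000; exp(-rT) = 0.9944344454
N(d1) = 0.4792019681
Delta = exp(-qT) * N(d1) = 1.0000000000 * 0.4792019681 = 0.479202

Answer: Delta = 0.479202


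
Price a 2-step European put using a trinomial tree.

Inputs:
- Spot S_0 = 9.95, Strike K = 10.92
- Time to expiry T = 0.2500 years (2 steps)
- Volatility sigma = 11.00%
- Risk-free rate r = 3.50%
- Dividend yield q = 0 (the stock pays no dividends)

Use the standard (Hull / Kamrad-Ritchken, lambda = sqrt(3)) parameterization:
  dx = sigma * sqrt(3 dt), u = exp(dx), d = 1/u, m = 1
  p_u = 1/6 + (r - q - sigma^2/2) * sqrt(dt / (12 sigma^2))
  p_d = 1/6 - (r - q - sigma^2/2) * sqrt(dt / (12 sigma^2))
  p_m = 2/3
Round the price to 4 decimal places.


dt = T/N = 0.125000; dx = sigma*sqrt(3*dt) = 0.067361
u = exp(dx) = 1.069682; d = 1/u = 0.934858
p_u = 0.193528, p_m = 0.666667, p_d = 0.139806
Discount per step: exp(-r*dt) = 0.995635
Stock lattice S(k, j) with j the centered position index:
  k=0: S(0,+0) = 9.9500
  k=1: S(1,-1) = 9.3018; S(1,+0) = 9.9500; S(1,+1) = 10.6433
  k=2: S(2,-2) = 8.6959; S(2,-1) = 9.3018; S(2,+0) = 9.9500; S(2,+1) = 10.6433; S(2,+2) = 11.3850
Terminal payoffs V(N, j) = max(K - S_T, 0):
  V(2,-2) = 2.224109; V(2,-1) = 1.618166; V(2,+0) = 0.970000; V(2,+1) = 0.276669; V(2,+2) = 0.000000
Backward induction: V(k, j) = exp(-r*dt) * [p_u * V(k+1, j+1) + p_m * V(k+1, j) + p_d * V(k+1, j-1)]
  V(1,-1) = exp(-r*dt) * [p_u*0.970000 + p_m*1.618166 + p_d*2.224109] = 1.570556
  V(1,+0) = exp(-r*dt) * [p_u*0.276669 + p_m*0.970000 + p_d*1.618166] = 0.922394
  V(1,+1) = exp(-r*dt) * [p_u*0.000000 + p_m*0.276669 + p_d*0.970000] = 0.318660
  V(0,+0) = exp(-r*dt) * [p_u*0.318660 + p_m*0.922394 + p_d*1.570556] = 0.892260

Answer: Price = V(0,0) = 0.8923


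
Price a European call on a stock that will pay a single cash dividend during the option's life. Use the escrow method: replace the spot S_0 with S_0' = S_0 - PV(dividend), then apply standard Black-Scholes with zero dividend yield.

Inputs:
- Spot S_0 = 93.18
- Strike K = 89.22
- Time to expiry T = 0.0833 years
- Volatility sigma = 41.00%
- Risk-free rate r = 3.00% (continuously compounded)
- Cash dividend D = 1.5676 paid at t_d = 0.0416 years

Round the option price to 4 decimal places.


Answer: Price = 5.6962

Derivation:
PV(D) = D * exp(-r * t_d) = 1.5676 * 0.99875278 = 1.56564486
S_0' = S_0 - PV(D) = 93.1800 - 1.56564486 = 91.61435514
d1 = (ln(S_0'/K) + (r + sigma^2/2)*T) / (sigma*sqrt(T)) = 0.30408314
d2 = d1 - sigma*sqrt(T) = 0.18575001
exp(-rT) = 0.99750412
N(d1) = 0.61946772; N(d2) = 0.57367960
C = S_0' * N(d1) - K * exp(-rT) * N(d2) = 91.61435514 * 0.61946772 - 89.2200 * 0.99750412 * 0.57367960 = 5.6962


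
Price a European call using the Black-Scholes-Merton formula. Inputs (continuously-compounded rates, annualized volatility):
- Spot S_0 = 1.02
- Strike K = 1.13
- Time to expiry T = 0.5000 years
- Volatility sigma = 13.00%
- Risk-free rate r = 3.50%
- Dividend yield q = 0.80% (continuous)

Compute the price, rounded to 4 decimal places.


Answer: Price = 0.0086

Derivation:
d1 = (ln(S/K) + (r - q + 0.5*sigma^2) * T) / (sigma * sqrt(T)) = -0.92130580
d2 = d1 - sigma * sqrt(T) = -1.01322968
exp(-rT) = 0.98265224; exp(-qT) = 0.99600799
C = S_0 * exp(-qT) * N(d1) - K * exp(-rT) * N(d2)
N(d1) = 0.17844540; N(d2) = 0.15547523
C = 1.0200 * 0.99600799 * 0.17844540 - 1.1300 * 0.98265224 * 0.15547523 = 0.0086


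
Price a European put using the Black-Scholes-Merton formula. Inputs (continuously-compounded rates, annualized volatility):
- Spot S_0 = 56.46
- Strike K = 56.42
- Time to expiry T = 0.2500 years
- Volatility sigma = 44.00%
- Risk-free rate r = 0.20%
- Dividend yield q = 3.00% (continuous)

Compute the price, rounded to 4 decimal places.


Answer: Price = 5.1027

Derivation:
d1 = (ln(S/K) + (r - q + 0.5*sigma^2) * T) / (sigma * sqrt(T)) = 0.08140326
d2 = d1 - sigma * sqrt(T) = -0.13859674
exp(-rT) = 0.99950012; exp(-qT) = 0.99252805
P = K * exp(-rT) * N(-d2) - S_0 * exp(-qT) * N(-d1)
N(-d1) = 0.46756063; N(-d2) = 0.55511559
P = 56.4200 * 0.99950012 * 0.55511559 - 56.4600 * 0.99252805 * 0.46756063 = 5.1027


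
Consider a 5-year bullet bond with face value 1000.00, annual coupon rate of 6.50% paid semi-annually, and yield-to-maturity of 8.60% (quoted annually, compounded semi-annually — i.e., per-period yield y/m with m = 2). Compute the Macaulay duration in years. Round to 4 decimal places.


Answer: Macaulay duration = 4.3130 years

Derivation:
Coupon per period c = face * coupon_rate / m = 32.500000
Periods per year m = 2; per-period yield y/m = 0.043000
Number of cashflows N = 10
Cashflows (t years, CF_t, discount factor 1/(1+y/m)^(m*t), PV):
  t = 0.5000: CF_t = 32.500000, DF = 0.958773, PV = 31.160115
  t = 1.0000: CF_t = 32.500000, DF = 0.919245, PV = 29.875470
  t = 1.5000: CF_t = 32.500000, DF = 0.881347, PV = 28.643787
  t = 2.0000: CF_t = 32.500000, DF = 0.845012, PV = 27.462883
  t = 2.5000: CF_t = 32.500000, DF = 0.810174, PV = 26.330664
  t = 3.0000: CF_t = 32.500000, DF = 0.776773, PV = 25.245124
  t = 3.5000: CF_t = 32.500000, DF = 0.744749, PV = 24.204338
  t = 4.0000: CF_t = 32.500000, DF = 0.714045, PV = 23.206460
  t = 4.5000: CF_t = 32.500000, DF = 0.684607, PV = 22.249722
  t = 5.0000: CF_t = 1032.500000, DF = 0.656382, PV = 677.714810
Price P = sum_t PV_t = 916.093372
Macaulay numerator sum_t t * PV_t:
  t * PV_t at t = 0.5000: 15.580058
  t * PV_t at t = 1.0000: 29.875470
  t * PV_t at t = 1.5000: 42.965681
  t * PV_t at t = 2.0000: 54.925766
  t * PV_t at t = 2.5000: 65.826661
  t * PV_t at t = 3.0000: 75.735372
  t * PV_t at t = 3.5000: 84.715182
  t * PV_t at t = 4.0000: 92.825839
  t * PV_t at t = 4.5000: 100.123748
  t * PV_t at t = 5.0000: 3388.574048
Macaulay duration D = (sum_t t * PV_t) / P = 3951.147825 / 916.093372 = 4.313041


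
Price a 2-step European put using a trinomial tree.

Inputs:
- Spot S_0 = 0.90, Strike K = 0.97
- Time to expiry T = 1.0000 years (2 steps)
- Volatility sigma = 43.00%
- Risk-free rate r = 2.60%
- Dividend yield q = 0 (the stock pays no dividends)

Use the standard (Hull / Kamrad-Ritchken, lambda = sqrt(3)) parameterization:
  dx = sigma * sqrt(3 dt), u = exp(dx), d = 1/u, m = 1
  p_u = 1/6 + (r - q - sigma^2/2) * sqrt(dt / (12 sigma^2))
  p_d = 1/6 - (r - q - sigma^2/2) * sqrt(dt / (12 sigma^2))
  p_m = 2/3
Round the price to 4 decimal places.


dt = T/N = 0.500000; dx = sigma*sqrt(3*dt) = 0.526640
u = exp(dx) = 1.693234; d = 1/u = 0.590586
p_u = 0.135122, p_m = 0.666667, p_d = 0.198211
Discount per step: exp(-r*dt) = 0.987084
Stock lattice S(k, j) with j the centered position index:
  k=0: S(0,+0) = 0.9000
  k=1: S(1,-1) = 0.5315; S(1,+0) = 0.9000; S(1,+1) = 1.5239
  k=2: S(2,-2) = 0.3139; S(2,-1) = 0.5315; S(2,+0) = 0.9000; S(2,+1) = 1.5239; S(2,+2) = 2.5803
Terminal payoffs V(N, j) = max(K - S_T, 0):
  V(2,-2) = 0.656088; V(2,-1) = 0.438473; V(2,+0) = 0.070000; V(2,+1) = 0.000000; V(2,+2) = 0.000000
Backward induction: V(k, j) = exp(-r*dt) * [p_u * V(k+1, j+1) + p_m * V(k+1, j) + p_d * V(k+1, j-1)]
  V(1,-1) = exp(-r*dt) * [p_u*0.070000 + p_m*0.438473 + p_d*0.656088] = 0.426240
  V(1,+0) = exp(-r*dt) * [p_u*0.000000 + p_m*0.070000 + p_d*0.438473] = 0.131852
  V(1,+1) = exp(-r*dt) * [p_u*0.000000 + p_m*0.000000 + p_d*0.070000] = 0.013696
  V(0,+0) = exp(-r*dt) * [p_u*0.013696 + p_m*0.131852 + p_d*0.426240] = 0.171987

Answer: Price = V(0,0) = 0.1720


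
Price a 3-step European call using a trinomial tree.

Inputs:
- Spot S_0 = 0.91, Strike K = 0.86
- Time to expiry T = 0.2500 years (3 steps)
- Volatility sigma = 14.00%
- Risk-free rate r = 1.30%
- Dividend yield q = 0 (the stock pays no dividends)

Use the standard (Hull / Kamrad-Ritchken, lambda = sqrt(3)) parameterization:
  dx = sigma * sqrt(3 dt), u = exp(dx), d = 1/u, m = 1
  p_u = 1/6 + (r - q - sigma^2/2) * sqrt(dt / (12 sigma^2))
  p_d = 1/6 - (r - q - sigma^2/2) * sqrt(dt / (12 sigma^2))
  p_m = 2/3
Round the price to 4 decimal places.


dt = T/N = 0.083333; dx = sigma*sqrt(3*dt) = 0.070000
u = exp(dx) = 1.072508; d = 1/u = 0.932394
p_u = 0.168571, p_m = 0.666667, p_d = 0.164762
Discount per step: exp(-r*dt) = 0.998917
Stock lattice S(k, j) with j the centered position index:
  k=0: S(0,+0) = 0.9100
  k=1: S(1,-1) = 0.8485; S(1,+0) = 0.9100; S(1,+1) = 0.9760
  k=2: S(2,-2) = 0.7911; S(2,-1) = 0.8485; S(2,+0) = 0.9100; S(2,+1) = 0.9760; S(2,+2) = 1.0467
  k=3: S(3,-3) = 0.7376; S(3,-2) = 0.7911; S(3,-1) = 0.8485; S(3,+0) = 0.9100; S(3,+1) = 0.9760; S(3,+2) = 1.0467; S(3,+3) = 1.1226
Terminal payoffs V(N, j) = max(S_T - K, 0):
  V(3,-3) = 0.000000; V(3,-2) = 0.000000; V(3,-1) = 0.000000; V(3,+0) = 0.050000; V(3,+1) = 0.115982; V(3,+2) = 0.186749; V(3,+3) = 0.262647
Backward induction: V(k, j) = exp(-r*dt) * [p_u * V(k+1, j+1) + p_m * V(k+1, j) + p_d * V(k+1, j-1)]
  V(2,-2) = exp(-r*dt) * [p_u*0.000000 + p_m*0.000000 + p_d*0.000000] = 0.000000
  V(2,-1) = exp(-r*dt) * [p_u*0.050000 + p_m*0.000000 + p_d*0.000000] = 0.008419
  V(2,+0) = exp(-r*dt) * [p_u*0.115982 + p_m*0.050000 + p_d*0.000000] = 0.052827
  V(2,+1) = exp(-r*dt) * [p_u*0.186749 + p_m*0.115982 + p_d*0.050000] = 0.116914
  V(2,+2) = exp(-r*dt) * [p_u*0.262647 + p_m*0.186749 + p_d*0.115982] = 0.187680
  V(1,-1) = exp(-r*dt) * [p_u*0.052827 + p_m*0.008419 + p_d*0.000000] = 0.014502
  V(1,+0) = exp(-r*dt) * [p_u*0.116914 + p_m*0.052827 + p_d*0.008419] = 0.056253
  V(1,+1) = exp(-r*dt) * [p_u*0.187680 + p_m*0.116914 + p_d*0.052827] = 0.118156
  V(0,+0) = exp(-r*dt) * [p_u*0.118156 + p_m*0.056253 + p_d*0.014502] = 0.059744

Answer: Price = V(0,0) = 0.0597


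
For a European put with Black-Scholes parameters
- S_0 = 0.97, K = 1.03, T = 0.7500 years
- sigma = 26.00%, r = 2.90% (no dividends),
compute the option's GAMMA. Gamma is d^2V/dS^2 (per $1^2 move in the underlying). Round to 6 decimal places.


d1 = -0.0573708953; d2 = -0.2825375003
phi(d1) = 0.3982862771; exp(-qT) = 1.0000000000; exp(-rT) = 0.9784848257
Gamma = exp(-qT) * phi(d1) / (S * sigma * sqrt(T)) = 1.0000000000 * 0.3982862771 / (0.9700 * 0.2600 * 0.8660254038) = 1.823558

Answer: Gamma = 1.823558


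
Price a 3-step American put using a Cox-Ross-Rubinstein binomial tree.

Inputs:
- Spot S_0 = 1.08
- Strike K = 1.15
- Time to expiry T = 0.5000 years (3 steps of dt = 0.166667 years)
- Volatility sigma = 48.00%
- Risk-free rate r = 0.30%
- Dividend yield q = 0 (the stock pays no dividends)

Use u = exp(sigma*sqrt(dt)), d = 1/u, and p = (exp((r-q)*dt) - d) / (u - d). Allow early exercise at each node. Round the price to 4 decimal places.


dt = T/N = 0.166667
u = exp(sigma*sqrt(dt)) = 1.216477; d = 1/u = 0.822046
p = (exp((r-q)*dt) - d) / (u - d) = 0.452434
Discount per step: exp(-r*dt) = 0.999500
Stock lattice S(k, i) with i counting down-moves:
  k=0: S(0,0) = 1.0800
  k=1: S(1,0) = 1.3138; S(1,1) = 0.8878
  k=2: S(2,0) = 1.5982; S(2,1) = 1.0800; S(2,2) = 0.7298
  k=3: S(3,0) = 1.9442; S(3,1) = 1.3138; S(3,2) = 0.8878; S(3,3) = 0.5999
Terminal payoffs V(N, i) = max(K - S_T, 0):
  V(3,0) = 0.000000; V(3,1) = 0.000000; V(3,2) = 0.262191; V(3,3) = 0.550055
Backward induction: V(k, i) = exp(-r*dt) * [p * V(k+1, i) + (1-p) * V(k+1, i+1)]; then take max(V_cont, immediate exercise) for American.
  V(2,0) = exp(-r*dt) * [p*0.000000 + (1-p)*0.000000] = 0.000000; exercise = 0.000000; V(2,0) = max -> 0.000000
  V(2,1) = exp(-r*dt) * [p*0.000000 + (1-p)*0.262191] = 0.143495; exercise = 0.070000; V(2,1) = max -> 0.143495
  V(2,2) = exp(-r*dt) * [p*0.262191 + (1-p)*0.550055] = 0.419605; exercise = 0.420180; V(2,2) = max -> 0.420180
  V(1,0) = exp(-r*dt) * [p*0.000000 + (1-p)*0.143495] = 0.078534; exercise = 0.000000; V(1,0) = max -> 0.078534
  V(1,1) = exp(-r*dt) * [p*0.143495 + (1-p)*0.420180] = 0.294851; exercise = 0.262191; V(1,1) = max -> 0.294851
  V(0,0) = exp(-r*dt) * [p*0.078534 + (1-p)*0.294851] = 0.196883; exercise = 0.070000; V(0,0) = max -> 0.196883

Answer: Price = V(0,0) = 0.1969


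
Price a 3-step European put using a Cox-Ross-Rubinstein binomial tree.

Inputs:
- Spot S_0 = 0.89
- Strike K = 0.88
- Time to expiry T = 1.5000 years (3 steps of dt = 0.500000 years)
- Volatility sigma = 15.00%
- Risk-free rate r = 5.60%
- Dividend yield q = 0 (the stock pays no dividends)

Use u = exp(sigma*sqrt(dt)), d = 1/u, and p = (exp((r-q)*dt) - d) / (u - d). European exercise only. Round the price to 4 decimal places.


dt = T/N = 0.500000
u = exp(sigma*sqrt(dt)) = 1.111895; d = 1/u = 0.899365
p = (exp((r-q)*dt) - d) / (u - d) = 0.607116
Discount per step: exp(-r*dt) = 0.972388
Stock lattice S(k, i) with i counting down-moves:
  k=0: S(0,0) = 0.8900
  k=1: S(1,0) = 0.9896; S(1,1) = 0.8004
  k=2: S(2,0) = 1.1003; S(2,1) = 0.8900; S(2,2) = 0.7199
  k=3: S(3,0) = 1.2234; S(3,1) = 0.9896; S(3,2) = 0.8004; S(3,3) = 0.6474
Terminal payoffs V(N, i) = max(K - S_T, 0):
  V(3,0) = 0.000000; V(3,1) = 0.000000; V(3,2) = 0.079565; V(3,3) = 0.232562
Backward induction: V(k, i) = exp(-r*dt) * [p * V(k+1, i) + (1-p) * V(k+1, i+1)].
  V(2,0) = exp(-r*dt) * [p*0.000000 + (1-p)*0.000000] = 0.000000
  V(2,1) = exp(-r*dt) * [p*0.000000 + (1-p)*0.079565] = 0.030397
  V(2,2) = exp(-r*dt) * [p*0.079565 + (1-p)*0.232562] = 0.135818
  V(1,0) = exp(-r*dt) * [p*0.000000 + (1-p)*0.030397] = 0.011613
  V(1,1) = exp(-r*dt) * [p*0.030397 + (1-p)*0.135818] = 0.069832
  V(0,0) = exp(-r*dt) * [p*0.011613 + (1-p)*0.069832] = 0.033534

Answer: Price = V(0,0) = 0.0335


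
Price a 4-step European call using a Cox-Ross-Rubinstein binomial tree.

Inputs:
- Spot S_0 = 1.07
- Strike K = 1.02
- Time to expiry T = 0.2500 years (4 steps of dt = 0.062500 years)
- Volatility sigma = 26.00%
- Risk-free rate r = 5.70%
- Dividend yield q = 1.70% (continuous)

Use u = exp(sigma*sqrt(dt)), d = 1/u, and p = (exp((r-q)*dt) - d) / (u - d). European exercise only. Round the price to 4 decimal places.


Answer: Price = V(0,0) = 0.0912

Derivation:
dt = T/N = 0.062500
u = exp(sigma*sqrt(dt)) = 1.067159; d = 1/u = 0.937067
p = (exp((r-q)*dt) - d) / (u - d) = 0.502997
Discount per step: exp(-r*dt) = 0.996444
Stock lattice S(k, i) with i counting down-moves:
  k=0: S(0,0) = 1.0700
  k=1: S(1,0) = 1.1419; S(1,1) = 1.0027
  k=2: S(2,0) = 1.2185; S(2,1) = 1.0700; S(2,2) = 0.9396
  k=3: S(3,0) = 1.3004; S(3,1) = 1.1419; S(3,2) = 1.0027; S(3,3) = 0.8804
  k=4: S(4,0) = 1.3877; S(4,1) = 1.2185; S(4,2) = 1.0700; S(4,3) = 0.9396; S(4,4) = 0.8250
Terminal payoffs V(N, i) = max(S_T - K, 0):
  V(4,0) = 0.367715; V(4,1) = 0.198546; V(4,2) = 0.050000; V(4,3) = 0.000000; V(4,4) = 0.000000
Backward induction: V(k, i) = exp(-r*dt) * [p * V(k+1, i) + (1-p) * V(k+1, i+1)].
  V(3,0) = exp(-r*dt) * [p*0.367715 + (1-p)*0.198546] = 0.282629
  V(3,1) = exp(-r*dt) * [p*0.198546 + (1-p)*0.050000] = 0.124275
  V(3,2) = exp(-r*dt) * [p*0.050000 + (1-p)*0.000000] = 0.025060
  V(3,3) = exp(-r*dt) * [p*0.000000 + (1-p)*0.000000] = 0.000000
  V(2,0) = exp(-r*dt) * [p*0.282629 + (1-p)*0.124275] = 0.203201
  V(2,1) = exp(-r*dt) * [p*0.124275 + (1-p)*0.025060] = 0.074698
  V(2,2) = exp(-r*dt) * [p*0.025060 + (1-p)*0.000000] = 0.012560
  V(1,0) = exp(-r*dt) * [p*0.203201 + (1-p)*0.074698] = 0.138840
  V(1,1) = exp(-r*dt) * [p*0.074698 + (1-p)*0.012560] = 0.043660
  V(0,0) = exp(-r*dt) * [p*0.138840 + (1-p)*0.043660] = 0.091209


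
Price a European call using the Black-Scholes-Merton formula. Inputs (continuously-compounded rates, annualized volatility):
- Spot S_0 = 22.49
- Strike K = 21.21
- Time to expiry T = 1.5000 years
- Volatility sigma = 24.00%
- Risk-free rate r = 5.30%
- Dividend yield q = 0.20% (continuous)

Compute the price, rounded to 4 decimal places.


Answer: Price = 4.1236

Derivation:
d1 = (ln(S/K) + (r - q + 0.5*sigma^2) * T) / (sigma * sqrt(T)) = 0.60658211
d2 = d1 - sigma * sqrt(T) = 0.31264334
exp(-rT) = 0.92357802; exp(-qT) = 0.99700450
C = S_0 * exp(-qT) * N(d1) - K * exp(-rT) * N(d2)
N(d1) = 0.72793586; N(d2) = 0.62272418
C = 22.4900 * 0.99700450 * 0.72793586 - 21.2100 * 0.92357802 * 0.62272418 = 4.1236


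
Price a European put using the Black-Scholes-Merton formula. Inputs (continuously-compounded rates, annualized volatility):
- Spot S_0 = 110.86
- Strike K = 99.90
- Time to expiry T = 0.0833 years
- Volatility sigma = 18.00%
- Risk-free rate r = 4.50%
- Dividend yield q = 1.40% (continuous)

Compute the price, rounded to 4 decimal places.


d1 = (ln(S/K) + (r - q + 0.5*sigma^2) * T) / (sigma * sqrt(T)) = 2.07945845
d2 = d1 - sigma * sqrt(T) = 2.02750732
exp(-rT) = 0.99625852; exp(-qT) = 0.99883448
P = K * exp(-rT) * N(-d2) - S_0 * exp(-qT) * N(-d1)
N(-d1) = 0.01878762; N(-d2) = 0.02130528
P = 99.9000 * 0.99625852 * 0.02130528 - 110.8600 * 0.99883448 * 0.01878762 = 0.0401

Answer: Price = 0.0401


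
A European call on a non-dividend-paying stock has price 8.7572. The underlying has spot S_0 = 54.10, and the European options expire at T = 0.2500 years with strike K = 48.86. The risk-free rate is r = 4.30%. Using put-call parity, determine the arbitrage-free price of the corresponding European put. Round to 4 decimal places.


Answer: Put price = 2.9948

Derivation:
Put-call parity: C - P = S_0 * exp(-qT) - K * exp(-rT).
S_0 * exp(-qT) = 54.1000 * 1.00000000 = 54.10000000
K * exp(-rT) = 48.8600 * 0.98930757 = 48.33756810
P = C - S*exp(-qT) + K*exp(-rT)
P = 8.7572 - 54.10000000 + 48.33756810 = 2.9948


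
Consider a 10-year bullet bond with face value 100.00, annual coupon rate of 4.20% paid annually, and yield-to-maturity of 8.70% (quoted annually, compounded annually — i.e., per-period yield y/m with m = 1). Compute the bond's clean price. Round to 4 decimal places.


Coupon per period c = face * coupon_rate / m = 4.200000
Periods per year m = 1; per-period yield y/m = 0.087000
Number of cashflows N = 10
Cashflows (t years, CF_t, discount factor 1/(1+y/m)^(m*t), PV):
  t = 1.0000: CF_t = 4.200000, DF = 0.919963, PV = 3.863845
  t = 2.0000: CF_t = 4.200000, DF = 0.846332, PV = 3.554596
  t = 3.0000: CF_t = 4.200000, DF = 0.778595, PV = 3.270097
  t = 4.0000: CF_t = 4.200000, DF = 0.716278, PV = 3.008369
  t = 5.0000: CF_t = 4.200000, DF = 0.658950, PV = 2.767589
  t = 6.0000: CF_t = 4.200000, DF = 0.606209, PV = 2.546080
  t = 7.0000: CF_t = 4.200000, DF = 0.557690, PV = 2.342300
  t = 8.0000: CF_t = 4.200000, DF = 0.513055, PV = 2.154830
  t = 9.0000: CF_t = 4.200000, DF = 0.471991, PV = 1.982364
  t = 10.0000: CF_t = 104.200000, DF = 0.434215, PV = 45.245176
Price P = sum_t PV_t = 70.735245

Answer: Price = 70.7352


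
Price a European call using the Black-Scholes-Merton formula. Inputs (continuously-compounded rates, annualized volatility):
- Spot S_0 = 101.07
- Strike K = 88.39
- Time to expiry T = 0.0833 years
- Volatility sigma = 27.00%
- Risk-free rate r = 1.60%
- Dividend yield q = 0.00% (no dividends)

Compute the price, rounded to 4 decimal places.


d1 = (ln(S/K) + (r - q + 0.5*sigma^2) * T) / (sigma * sqrt(T)) = 1.77633079
d2 = d1 - sigma * sqrt(T) = 1.69840409
exp(-rT) = 0.99866809; exp(-qT) = 1.00000000
C = S_0 * exp(-qT) * N(d1) - K * exp(-rT) * N(d2)
N(d1) = 0.96216079; N(d2) = 0.95528424
C = 101.0700 * 1.00000000 * 0.96216079 - 88.3900 * 0.99866809 * 0.95528424 = 12.9205

Answer: Price = 12.9205


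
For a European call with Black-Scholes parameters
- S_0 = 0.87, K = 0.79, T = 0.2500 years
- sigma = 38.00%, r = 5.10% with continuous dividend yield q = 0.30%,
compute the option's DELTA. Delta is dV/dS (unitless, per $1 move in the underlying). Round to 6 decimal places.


Answer: Delta = 0.746684

Derivation:
d1 = 0.6658435063; d2 = 0.4758435063
phi(d1) = 0.3196232500; exp(-qT) = 0.9992502812; exp(-rT) = 0.9873309369
N(d1) = 0.7472444334
Delta = exp(-qT) * N(d1) = 0.9992502812 * 0.7472444334 = 0.746684


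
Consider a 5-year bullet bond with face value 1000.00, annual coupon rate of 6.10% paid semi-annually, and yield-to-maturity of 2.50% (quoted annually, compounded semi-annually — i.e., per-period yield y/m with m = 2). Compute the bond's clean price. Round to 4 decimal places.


Answer: Price = 1168.2195

Derivation:
Coupon per period c = face * coupon_rate / m = 30.500000
Periods per year m = 2; per-period yield y/m = 0.012500
Number of cashflows N = 10
Cashflows (t years, CF_t, discount factor 1/(1+y/m)^(m*t), PV):
  t = 0.5000: CF_t = 30.500000, DF = 0.987654, PV = 30.123457
  t = 1.0000: CF_t = 30.500000, DF = 0.975461, PV = 29.751562
  t = 1.5000: CF_t = 30.500000, DF = 0.963418, PV = 29.384259
  t = 2.0000: CF_t = 30.500000, DF = 0.951524, PV = 29.021490
  t = 2.5000: CF_t = 30.500000, DF = 0.939777, PV = 28.663200
  t = 3.0000: CF_t = 30.500000, DF = 0.928175, PV = 28.309334
  t = 3.5000: CF_t = 30.500000, DF = 0.916716, PV = 27.959836
  t = 4.0000: CF_t = 30.500000, DF = 0.905398, PV = 27.614653
  t = 4.5000: CF_t = 30.500000, DF = 0.894221, PV = 27.273731
  t = 5.0000: CF_t = 1030.500000, DF = 0.883181, PV = 910.117944
Price P = sum_t PV_t = 1168.219466


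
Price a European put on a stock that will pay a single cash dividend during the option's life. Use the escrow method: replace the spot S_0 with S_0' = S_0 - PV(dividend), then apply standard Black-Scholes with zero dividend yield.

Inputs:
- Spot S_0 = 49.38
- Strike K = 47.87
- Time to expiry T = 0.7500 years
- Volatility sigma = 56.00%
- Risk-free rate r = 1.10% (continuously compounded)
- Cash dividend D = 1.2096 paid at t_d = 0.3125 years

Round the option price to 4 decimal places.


Answer: Price = 8.8184

Derivation:
PV(D) = D * exp(-r * t_d) = 1.2096 * 0.99656840 = 1.20544914
S_0' = S_0 - PV(D) = 49.3800 - 1.20544914 = 48.17455086
d1 = (ln(S_0'/K) + (r + sigma^2/2)*T) / (sigma*sqrt(T)) = 0.27257508
d2 = d1 - sigma*sqrt(T) = -0.21239915
exp(-rT) = 0.99178394
N(-d1) = 0.39258994; N(-d2) = 0.58410217
P = K * exp(-rT) * N(-d2) - S_0' * N(-d1) = 47.8700 * 0.99178394 * 0.58410217 - 48.17455086 * 0.39258994 = 8.8184


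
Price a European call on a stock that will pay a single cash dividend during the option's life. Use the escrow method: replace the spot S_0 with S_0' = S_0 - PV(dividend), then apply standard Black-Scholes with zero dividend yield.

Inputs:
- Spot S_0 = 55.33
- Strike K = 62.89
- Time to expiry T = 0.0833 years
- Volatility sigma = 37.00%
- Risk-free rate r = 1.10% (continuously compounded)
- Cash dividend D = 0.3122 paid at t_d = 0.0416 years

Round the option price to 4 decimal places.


Answer: Price = 0.3215

Derivation:
PV(D) = D * exp(-r * t_d) = 0.3122 * 0.99954250 = 0.31205717
S_0' = S_0 - PV(D) = 55.3300 - 0.31205717 = 55.01794283
d1 = (ln(S_0'/K) + (r + sigma^2/2)*T) / (sigma*sqrt(T)) = -1.19029385
d2 = d1 - sigma*sqrt(T) = -1.29708229
exp(-rT) = 0.99908412
N(d1) = 0.11696546; N(d2) = 0.09730144
C = S_0' * N(d1) - K * exp(-rT) * N(d2) = 55.01794283 * 0.11696546 - 62.8900 * 0.99908412 * 0.09730144 = 0.3215


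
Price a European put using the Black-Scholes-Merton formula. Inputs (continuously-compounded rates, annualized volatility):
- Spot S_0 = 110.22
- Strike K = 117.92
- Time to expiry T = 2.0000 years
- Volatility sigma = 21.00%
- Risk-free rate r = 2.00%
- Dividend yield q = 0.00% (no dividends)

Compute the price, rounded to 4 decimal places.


Answer: Price = 14.7869

Derivation:
d1 = (ln(S/K) + (r - q + 0.5*sigma^2) * T) / (sigma * sqrt(T)) = 0.05580062
d2 = d1 - sigma * sqrt(T) = -0.24118422
exp(-rT) = 0.96078944; exp(-qT) = 1.00000000
P = K * exp(-rT) * N(-d2) - S_0 * exp(-qT) * N(-d1)
N(-d1) = 0.47775032; N(-d2) = 0.59529383
P = 117.9200 * 0.96078944 * 0.59529383 - 110.2200 * 1.00000000 * 0.47775032 = 14.7869


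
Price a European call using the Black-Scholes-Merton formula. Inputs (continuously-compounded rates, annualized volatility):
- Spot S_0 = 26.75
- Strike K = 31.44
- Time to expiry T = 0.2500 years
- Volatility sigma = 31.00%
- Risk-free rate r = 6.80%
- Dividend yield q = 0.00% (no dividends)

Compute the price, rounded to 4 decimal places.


d1 = (ln(S/K) + (r - q + 0.5*sigma^2) * T) / (sigma * sqrt(T)) = -0.85505803
d2 = d1 - sigma * sqrt(T) = -1.01005803
exp(-rT) = 0.98314368; exp(-qT) = 1.00000000
C = S_0 * exp(-qT) * N(d1) - K * exp(-rT) * N(d2)
N(d1) = 0.19625951; N(d2) = 0.15623374
C = 26.7500 * 1.00000000 * 0.19625951 - 31.4400 * 0.98314368 * 0.15623374 = 0.4208

Answer: Price = 0.4208


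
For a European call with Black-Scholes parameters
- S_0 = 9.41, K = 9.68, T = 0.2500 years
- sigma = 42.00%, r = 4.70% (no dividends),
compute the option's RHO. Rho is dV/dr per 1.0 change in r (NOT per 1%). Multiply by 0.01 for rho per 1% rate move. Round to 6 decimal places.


Answer: Rho = 1.021513

Derivation:
d1 = 0.0262431062; d2 = -0.1837568938
phi(d1) = 0.3988049282; exp(-qT) = 1.0000000000; exp(-rT) = 0.9883187617
N(d2) = 0.4271020870
Rho = K*T*exp(-rT)*N(d2) = 9.6800 * 0.2500 * 0.9883187617 * 0.4271020870 = 1.021513


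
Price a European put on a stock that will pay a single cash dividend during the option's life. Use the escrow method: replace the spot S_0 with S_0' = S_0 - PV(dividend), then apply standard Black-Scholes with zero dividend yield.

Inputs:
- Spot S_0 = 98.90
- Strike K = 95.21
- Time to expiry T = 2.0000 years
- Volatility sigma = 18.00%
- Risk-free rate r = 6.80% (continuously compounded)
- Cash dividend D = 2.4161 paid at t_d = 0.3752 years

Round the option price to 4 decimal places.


PV(D) = D * exp(-r * t_d) = 2.4161 * 0.97480912 = 2.35523632
S_0' = S_0 - PV(D) = 98.9000 - 2.35523632 = 96.54476368
d1 = (ln(S_0'/K) + (r + sigma^2/2)*T) / (sigma*sqrt(T)) = 0.71622765
d2 = d1 - sigma*sqrt(T) = 0.46166921
exp(-rT) = 0.87284263
N(-d1) = 0.23692540; N(-d2) = 0.32215928
P = K * exp(-rT) * N(-d2) - S_0' * N(-d1) = 95.2100 * 0.87284263 * 0.32215928 - 96.54476368 * 0.23692540 = 3.8986

Answer: Price = 3.8986


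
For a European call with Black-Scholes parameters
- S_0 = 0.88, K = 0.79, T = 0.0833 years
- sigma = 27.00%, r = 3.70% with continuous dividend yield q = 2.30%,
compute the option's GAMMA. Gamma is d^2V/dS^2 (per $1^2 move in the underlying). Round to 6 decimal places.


d1 = 1.4384216488; d2 = 1.3604949525
phi(d1) = 0.1417816681; exp(-qT) = 0.9980859342; exp(-rT) = 0.9969226448
Gamma = exp(-qT) * phi(d1) / (S * sigma * sqrt(T)) = 0.9980859342 * 0.1417816681 / (0.8800 * 0.2700 * 0.2886173938) = 2.063569

Answer: Gamma = 2.063569


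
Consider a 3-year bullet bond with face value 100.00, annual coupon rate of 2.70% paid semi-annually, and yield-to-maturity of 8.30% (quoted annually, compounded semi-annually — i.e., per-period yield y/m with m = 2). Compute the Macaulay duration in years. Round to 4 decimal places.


Coupon per period c = face * coupon_rate / m = 1.350000
Periods per year m = 2; per-period yield y/m = 0.041500
Number of cashflows N = 6
Cashflows (t years, CF_t, discount factor 1/(1+y/m)^(m*t), PV):
  t = 0.5000: CF_t = 1.350000, DF = 0.960154, PV = 1.296207
  t = 1.0000: CF_t = 1.350000, DF = 0.921895, PV = 1.244558
  t = 1.5000: CF_t = 1.350000, DF = 0.885161, PV = 1.194967
  t = 2.0000: CF_t = 1.350000, DF = 0.849890, PV = 1.147352
  t = 2.5000: CF_t = 1.350000, DF = 0.816025, PV = 1.101634
  t = 3.0000: CF_t = 101.350000, DF = 0.783510, PV = 79.408704
Price P = sum_t PV_t = 85.393423
Macaulay numerator sum_t t * PV_t:
  t * PV_t at t = 0.5000: 0.648104
  t * PV_t at t = 1.0000: 1.244558
  t * PV_t at t = 1.5000: 1.792451
  t * PV_t at t = 2.0000: 2.294704
  t * PV_t at t = 2.5000: 2.754085
  t * PV_t at t = 3.0000: 238.226112
Macaulay duration D = (sum_t t * PV_t) / P = 246.960014 / 85.393423 = 2.892026

Answer: Macaulay duration = 2.8920 years


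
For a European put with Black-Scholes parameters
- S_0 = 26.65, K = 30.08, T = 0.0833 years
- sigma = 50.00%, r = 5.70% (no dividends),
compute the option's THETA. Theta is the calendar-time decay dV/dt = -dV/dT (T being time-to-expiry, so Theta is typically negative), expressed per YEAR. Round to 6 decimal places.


d1 = -0.7339179879; d2 = -0.8782266848
phi(d1) = 0.3047521853; exp(-qT) = 1.0000000000; exp(-rT) = 0.9952631544
Theta = -S*exp(-qT)*phi(d1)*sigma/(2*sqrt(T)) + r*K*exp(-rT)*N(-d2) - q*S*exp(-qT)*N(-d1)
N(-d1) = 0.7685006384; N(-d2) = 0.8100896433; sqrt(T) = 0.2886173938
Term 1 = -26.6500 * 1.0000000000 * 0.3047521853 * 0.5000 / (2 * 0.2886173938) = -7.0349586622
Term 2 = 0.0570 * 30.0800 * 0.9952631544 * 0.8100896433 = 1.3823680699
Term 3 = 0 (no dividend yield, q = 0)
Theta = -7.0349586622 + (1.3823680699) + (0.0000000000) = -5.652591

Answer: Theta = -5.652591


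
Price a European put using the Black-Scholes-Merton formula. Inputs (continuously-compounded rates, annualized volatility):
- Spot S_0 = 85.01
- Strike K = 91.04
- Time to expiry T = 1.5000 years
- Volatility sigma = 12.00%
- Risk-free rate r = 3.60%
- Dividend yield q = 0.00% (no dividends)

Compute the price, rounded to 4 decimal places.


d1 = (ln(S/K) + (r - q + 0.5*sigma^2) * T) / (sigma * sqrt(T)) = -0.02537994
d2 = d1 - sigma * sqrt(T) = -0.17234932
exp(-rT) = 0.94743211; exp(-qT) = 1.00000000
P = K * exp(-rT) * N(-d2) - S_0 * exp(-qT) * N(-d1)
N(-d1) = 0.51012404; N(-d2) = 0.56841854
P = 91.0400 * 0.94743211 * 0.56841854 - 85.0100 * 1.00000000 * 0.51012404 = 5.6629

Answer: Price = 5.6629


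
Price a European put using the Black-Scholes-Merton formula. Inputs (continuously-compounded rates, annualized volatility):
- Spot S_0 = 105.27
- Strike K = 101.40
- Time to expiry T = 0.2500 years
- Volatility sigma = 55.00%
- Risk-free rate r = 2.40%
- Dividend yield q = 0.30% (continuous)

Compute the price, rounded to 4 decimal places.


Answer: Price = 9.1995

Derivation:
d1 = (ln(S/K) + (r - q + 0.5*sigma^2) * T) / (sigma * sqrt(T)) = 0.29279232
d2 = d1 - sigma * sqrt(T) = 0.01779232
exp(-rT) = 0.99401796; exp(-qT) = 0.99925028
P = K * exp(-rT) * N(-d2) - S_0 * exp(-qT) * N(-d1)
N(-d1) = 0.38484045; N(-d2) = 0.49290227
P = 101.4000 * 0.99401796 * 0.49290227 - 105.2700 * 0.99925028 * 0.38484045 = 9.1995


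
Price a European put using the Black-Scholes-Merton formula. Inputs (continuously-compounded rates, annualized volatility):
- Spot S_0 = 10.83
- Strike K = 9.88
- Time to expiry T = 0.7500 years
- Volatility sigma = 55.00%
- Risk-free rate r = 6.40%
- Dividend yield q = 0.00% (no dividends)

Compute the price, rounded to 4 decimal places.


d1 = (ln(S/K) + (r - q + 0.5*sigma^2) * T) / (sigma * sqrt(T)) = 0.53167672
d2 = d1 - sigma * sqrt(T) = 0.05536275
exp(-rT) = 0.95313379; exp(-qT) = 1.00000000
P = K * exp(-rT) * N(-d2) - S_0 * exp(-qT) * N(-d1)
N(-d1) = 0.29747496; N(-d2) = 0.47792474
P = 9.8800 * 0.95313379 * 0.47792474 - 10.8300 * 1.00000000 * 0.29747496 = 1.2789

Answer: Price = 1.2789


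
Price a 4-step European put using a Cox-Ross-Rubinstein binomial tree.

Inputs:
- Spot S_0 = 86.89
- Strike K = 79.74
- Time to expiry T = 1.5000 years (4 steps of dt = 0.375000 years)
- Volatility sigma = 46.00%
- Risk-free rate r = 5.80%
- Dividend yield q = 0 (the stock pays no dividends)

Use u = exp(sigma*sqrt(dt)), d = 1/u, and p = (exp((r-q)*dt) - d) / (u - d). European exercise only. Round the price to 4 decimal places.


dt = T/N = 0.375000
u = exp(sigma*sqrt(dt)) = 1.325370; d = 1/u = 0.754507
p = (exp((r-q)*dt) - d) / (u - d) = 0.468557
Discount per step: exp(-r*dt) = 0.978485
Stock lattice S(k, i) with i counting down-moves:
  k=0: S(0,0) = 86.8900
  k=1: S(1,0) = 115.1614; S(1,1) = 65.5591
  k=2: S(2,0) = 152.6314; S(2,1) = 86.8900; S(2,2) = 49.4648
  k=3: S(3,0) = 202.2930; S(3,1) = 115.1614; S(3,2) = 65.5591; S(3,3) = 37.3215
  k=4: S(4,0) = 268.1129; S(4,1) = 152.6314; S(4,2) = 86.8900; S(4,3) = 49.4648; S(4,4) = 28.1593
Terminal payoffs V(N, i) = max(K - S_T, 0):
  V(4,0) = 0.000000; V(4,1) = 0.000000; V(4,2) = 0.000000; V(4,3) = 30.275249; V(4,4) = 51.580700
Backward induction: V(k, i) = exp(-r*dt) * [p * V(k+1, i) + (1-p) * V(k+1, i+1)].
  V(3,0) = exp(-r*dt) * [p*0.000000 + (1-p)*0.000000] = 0.000000
  V(3,1) = exp(-r*dt) * [p*0.000000 + (1-p)*0.000000] = 0.000000
  V(3,2) = exp(-r*dt) * [p*0.000000 + (1-p)*30.275249] = 15.743407
  V(3,3) = exp(-r*dt) * [p*30.275249 + (1-p)*51.580700] = 40.702902
  V(2,0) = exp(-r*dt) * [p*0.000000 + (1-p)*0.000000] = 0.000000
  V(2,1) = exp(-r*dt) * [p*0.000000 + (1-p)*15.743407] = 8.186716
  V(2,2) = exp(-r*dt) * [p*15.743407 + (1-p)*40.702902] = 28.383851
  V(1,0) = exp(-r*dt) * [p*0.000000 + (1-p)*8.186716] = 4.257167
  V(1,1) = exp(-r*dt) * [p*8.186716 + (1-p)*28.383851] = 18.513272
  V(0,0) = exp(-r*dt) * [p*4.257167 + (1-p)*18.513272] = 11.578879

Answer: Price = V(0,0) = 11.5789


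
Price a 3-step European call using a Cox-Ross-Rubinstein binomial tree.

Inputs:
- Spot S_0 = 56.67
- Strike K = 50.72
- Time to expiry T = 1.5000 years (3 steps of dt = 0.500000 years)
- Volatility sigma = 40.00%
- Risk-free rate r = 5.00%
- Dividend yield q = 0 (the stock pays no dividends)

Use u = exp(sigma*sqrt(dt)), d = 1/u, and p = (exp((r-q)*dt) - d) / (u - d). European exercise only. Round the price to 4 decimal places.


Answer: Price = V(0,0) = 16.1140

Derivation:
dt = T/N = 0.500000
u = exp(sigma*sqrt(dt)) = 1.326896; d = 1/u = 0.753638
p = (exp((r-q)*dt) - d) / (u - d) = 0.473917
Discount per step: exp(-r*dt) = 0.975310
Stock lattice S(k, i) with i counting down-moves:
  k=0: S(0,0) = 56.6700
  k=1: S(1,0) = 75.1952; S(1,1) = 42.7087
  k=2: S(2,0) = 99.7763; S(2,1) = 56.6700; S(2,2) = 32.1869
  k=3: S(3,0) = 132.3928; S(3,1) = 75.1952; S(3,2) = 42.7087; S(3,3) = 24.2573
Terminal payoffs V(N, i) = max(S_T - K, 0):
  V(3,0) = 81.672780; V(3,1) = 24.475221; V(3,2) = 0.000000; V(3,3) = 0.000000
Backward induction: V(k, i) = exp(-r*dt) * [p * V(k+1, i) + (1-p) * V(k+1, i+1)].
  V(2,0) = exp(-r*dt) * [p*81.672780 + (1-p)*24.475221] = 50.308553
  V(2,1) = exp(-r*dt) * [p*24.475221 + (1-p)*0.000000] = 11.312839
  V(2,2) = exp(-r*dt) * [p*0.000000 + (1-p)*0.000000] = 0.000000
  V(1,0) = exp(-r*dt) * [p*50.308553 + (1-p)*11.312839] = 29.057967
  V(1,1) = exp(-r*dt) * [p*11.312839 + (1-p)*0.000000] = 5.228975
  V(0,0) = exp(-r*dt) * [p*29.057967 + (1-p)*5.228975] = 16.114013


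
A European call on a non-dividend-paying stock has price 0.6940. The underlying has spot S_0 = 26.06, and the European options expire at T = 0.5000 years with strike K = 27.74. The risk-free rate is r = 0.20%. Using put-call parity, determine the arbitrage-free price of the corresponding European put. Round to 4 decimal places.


Answer: Put price = 2.3463

Derivation:
Put-call parity: C - P = S_0 * exp(-qT) - K * exp(-rT).
S_0 * exp(-qT) = 26.0600 * 1.00000000 = 26.06000000
K * exp(-rT) = 27.7400 * 0.99900050 = 27.71227387
P = C - S*exp(-qT) + K*exp(-rT)
P = 0.6940 - 26.06000000 + 27.71227387 = 2.3463


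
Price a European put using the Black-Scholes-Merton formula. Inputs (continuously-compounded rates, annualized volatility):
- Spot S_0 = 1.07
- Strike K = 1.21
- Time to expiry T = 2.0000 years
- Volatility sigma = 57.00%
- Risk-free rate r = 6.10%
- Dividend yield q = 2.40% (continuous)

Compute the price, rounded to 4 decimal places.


d1 = (ln(S/K) + (r - q + 0.5*sigma^2) * T) / (sigma * sqrt(T)) = 0.34231199
d2 = d1 - sigma * sqrt(T) = -0.46378974
exp(-rT) = 0.88514837; exp(-qT) = 0.95313379
P = K * exp(-rT) * N(-d2) - S_0 * exp(-qT) * N(-d1)
N(-d1) = 0.36605806; N(-d2) = 0.67860080
P = 1.2100 * 0.88514837 * 0.67860080 - 1.0700 * 0.95313379 * 0.36605806 = 0.3535

Answer: Price = 0.3535


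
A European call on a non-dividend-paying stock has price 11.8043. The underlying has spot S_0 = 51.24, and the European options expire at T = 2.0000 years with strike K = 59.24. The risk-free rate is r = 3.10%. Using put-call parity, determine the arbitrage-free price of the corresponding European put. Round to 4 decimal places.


Answer: Put price = 16.2430

Derivation:
Put-call parity: C - P = S_0 * exp(-qT) - K * exp(-rT).
S_0 * exp(-qT) = 51.2400 * 1.00000000 = 51.24000000
K * exp(-rT) = 59.2400 * 0.93988289 = 55.67866221
P = C - S*exp(-qT) + K*exp(-rT)
P = 11.8043 - 51.24000000 + 55.67866221 = 16.2430


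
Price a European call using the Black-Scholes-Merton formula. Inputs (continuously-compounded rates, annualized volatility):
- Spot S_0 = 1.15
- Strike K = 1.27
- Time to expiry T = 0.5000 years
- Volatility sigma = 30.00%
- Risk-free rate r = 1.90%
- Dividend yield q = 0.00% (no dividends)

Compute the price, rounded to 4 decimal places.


d1 = (ln(S/K) + (r - q + 0.5*sigma^2) * T) / (sigma * sqrt(T)) = -0.31704291
d2 = d1 - sigma * sqrt(T) = -0.52917495
exp(-rT) = 0.99054498; exp(-qT) = 1.00000000
C = S_0 * exp(-qT) * N(d1) - K * exp(-rT) * N(d2)
N(d1) = 0.37560552; N(d2) = 0.29834205
C = 1.1500 * 1.00000000 * 0.37560552 - 1.2700 * 0.99054498 * 0.29834205 = 0.0566

Answer: Price = 0.0566


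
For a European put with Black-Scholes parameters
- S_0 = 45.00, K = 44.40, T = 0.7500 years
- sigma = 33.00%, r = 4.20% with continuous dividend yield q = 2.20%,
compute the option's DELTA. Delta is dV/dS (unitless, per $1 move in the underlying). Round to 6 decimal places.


Answer: Delta = -0.397639

Derivation:
d1 = 0.2423489700; d2 = -0.0434394132
phi(d1) = 0.3873970880; exp(-qT) = 0.9836353794; exp(-rT) = 0.9689909565
N(-d1) = 0.4042548859
Delta = -exp(-qT) * N(-d1) = -0.9836353794 * 0.4042548859 = -0.397639


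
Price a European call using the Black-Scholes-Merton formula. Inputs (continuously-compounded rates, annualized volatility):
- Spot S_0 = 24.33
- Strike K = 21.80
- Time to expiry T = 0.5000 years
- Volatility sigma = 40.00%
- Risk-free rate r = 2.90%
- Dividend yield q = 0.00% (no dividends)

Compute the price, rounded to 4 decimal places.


Answer: Price = 4.2411

Derivation:
d1 = (ln(S/K) + (r - q + 0.5*sigma^2) * T) / (sigma * sqrt(T)) = 0.58088888
d2 = d1 - sigma * sqrt(T) = 0.29804617
exp(-rT) = 0.98560462; exp(-qT) = 1.00000000
C = S_0 * exp(-qT) * N(d1) - K * exp(-rT) * N(d2)
N(d1) = 0.71934233; N(d2) = 0.61716604
C = 24.3300 * 1.00000000 * 0.71934233 - 21.8000 * 0.98560462 * 0.61716604 = 4.2411


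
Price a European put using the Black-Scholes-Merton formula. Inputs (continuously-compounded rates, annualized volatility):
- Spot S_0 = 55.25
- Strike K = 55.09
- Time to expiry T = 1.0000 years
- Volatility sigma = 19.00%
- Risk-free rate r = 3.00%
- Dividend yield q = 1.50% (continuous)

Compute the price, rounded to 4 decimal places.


d1 = (ln(S/K) + (r - q + 0.5*sigma^2) * T) / (sigma * sqrt(T)) = 0.18921120
d2 = d1 - sigma * sqrt(T) = -0.00078880
exp(-rT) = 0.97044553; exp(-qT) = 0.98511194
P = K * exp(-rT) * N(-d2) - S_0 * exp(-qT) * N(-d1)
N(-d1) = 0.42496364; N(-d2) = 0.50031468
P = 55.0900 * 0.97044553 * 0.50031468 - 55.2500 * 0.98511194 * 0.42496364 = 3.6181

Answer: Price = 3.6181


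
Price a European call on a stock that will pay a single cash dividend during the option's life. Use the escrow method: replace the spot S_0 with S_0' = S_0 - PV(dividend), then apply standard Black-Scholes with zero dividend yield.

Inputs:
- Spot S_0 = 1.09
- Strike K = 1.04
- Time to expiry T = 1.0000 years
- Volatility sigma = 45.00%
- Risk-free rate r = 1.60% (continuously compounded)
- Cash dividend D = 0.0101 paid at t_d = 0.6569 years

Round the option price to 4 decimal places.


PV(D) = D * exp(-r * t_d) = 0.0101 * 0.98954464 = 0.00999440
S_0' = S_0 - PV(D) = 1.0900 - 0.00999440 = 1.08000560
d1 = (ln(S_0'/K) + (r + sigma^2/2)*T) / (sigma*sqrt(T)) = 0.34443447
d2 = d1 - sigma*sqrt(T) = -0.10556553
exp(-rT) = 0.98412732
N(d1) = 0.63474022; N(d2) = 0.45796354
C = S_0' * N(d1) - K * exp(-rT) * N(d2) = 1.08000560 * 0.63474022 - 1.0400 * 0.98412732 * 0.45796354 = 0.2168

Answer: Price = 0.2168


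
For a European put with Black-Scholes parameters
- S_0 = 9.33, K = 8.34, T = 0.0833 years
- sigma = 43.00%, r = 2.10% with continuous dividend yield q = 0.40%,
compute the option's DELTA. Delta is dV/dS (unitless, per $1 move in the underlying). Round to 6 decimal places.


d1 = 0.9773056286; d2 = 0.8532001493
phi(d1) = 0.2474611500; exp(-qT) = 0.9996668555; exp(-rT) = 0.9982522291
N(-d1) = 0.1642089337
Delta = -exp(-qT) * N(-d1) = -0.9996668555 * 0.1642089337 = -0.164154

Answer: Delta = -0.164154


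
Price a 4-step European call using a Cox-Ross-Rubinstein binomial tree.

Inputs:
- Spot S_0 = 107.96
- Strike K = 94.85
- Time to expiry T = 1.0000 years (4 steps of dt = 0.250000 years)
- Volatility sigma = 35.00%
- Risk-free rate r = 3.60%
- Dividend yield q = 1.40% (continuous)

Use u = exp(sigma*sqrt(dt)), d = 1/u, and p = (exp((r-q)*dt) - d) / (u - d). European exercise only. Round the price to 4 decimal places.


Answer: Price = V(0,0) = 23.0855

Derivation:
dt = T/N = 0.250000
u = exp(sigma*sqrt(dt)) = 1.191246; d = 1/u = 0.839457
p = (exp((r-q)*dt) - d) / (u - d) = 0.472039
Discount per step: exp(-r*dt) = 0.991040
Stock lattice S(k, i) with i counting down-moves:
  k=0: S(0,0) = 107.9600
  k=1: S(1,0) = 128.6069; S(1,1) = 90.6278
  k=2: S(2,0) = 153.2025; S(2,1) = 107.9600; S(2,2) = 76.0781
  k=3: S(3,0) = 182.5019; S(3,1) = 128.6069; S(3,2) = 90.6278; S(3,3) = 63.8643
  k=4: S(4,0) = 217.4047; S(4,1) = 153.2025; S(4,2) = 107.9600; S(4,3) = 76.0781; S(4,4) = 53.6113
Terminal payoffs V(N, i) = max(S_T - K, 0):
  V(4,0) = 122.554742; V(4,1) = 58.352533; V(4,2) = 13.110000; V(4,3) = 0.000000; V(4,4) = 0.000000
Backward induction: V(k, i) = exp(-r*dt) * [p * V(k+1, i) + (1-p) * V(k+1, i+1)].
  V(3,0) = exp(-r*dt) * [p*122.554742 + (1-p)*58.352533] = 87.864117
  V(3,1) = exp(-r*dt) * [p*58.352533 + (1-p)*13.110000] = 34.157424
  V(3,2) = exp(-r*dt) * [p*13.110000 + (1-p)*0.000000] = 6.132982
  V(3,3) = exp(-r*dt) * [p*0.000000 + (1-p)*0.000000] = 0.000000
  V(2,0) = exp(-r*dt) * [p*87.864117 + (1-p)*34.157424] = 58.975886
  V(2,1) = exp(-r*dt) * [p*34.157424 + (1-p)*6.132982] = 19.188132
  V(2,2) = exp(-r*dt) * [p*6.132982 + (1-p)*0.000000] = 2.869067
  V(1,0) = exp(-r*dt) * [p*58.975886 + (1-p)*19.188132] = 37.629301
  V(1,1) = exp(-r*dt) * [p*19.188132 + (1-p)*2.869067] = 10.477574
  V(0,0) = exp(-r*dt) * [p*37.629301 + (1-p)*10.477574] = 23.085534
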